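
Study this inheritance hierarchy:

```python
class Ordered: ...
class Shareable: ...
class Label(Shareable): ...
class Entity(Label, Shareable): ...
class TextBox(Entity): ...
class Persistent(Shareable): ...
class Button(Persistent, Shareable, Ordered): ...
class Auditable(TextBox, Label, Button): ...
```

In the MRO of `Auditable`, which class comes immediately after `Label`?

L[Auditable] = Auditable + merge(L[TextBox], L[Label], L[Button], [TextBox Label Button])
  take TextBox:  [TextBox Entity Label Shareable object] + [Label Shareable object] + [Button Persistent Shareable Ordered object] + [TextBox Label Button]
  take Entity:  [Entity Label Shareable object] + [Label Shareable object] + [Button Persistent Shareable Ordered object] + [Label Button]
  take Label:  [Label Shareable object] + [Label Shareable object] + [Button Persistent Shareable Ordered object] + [Label Button]
  take Button:  [Shareable object] + [Shareable object] + [Button Persistent Shareable Ordered object] + [Button]
  take Persistent:  [Shareable object] + [Shareable object] + [Persistent Shareable Ordered object]
  take Shareable:  [Shareable object] + [Shareable object] + [Shareable Ordered object]
  take Ordered:  [object] + [object] + [Ordered object]
  take object:  [object] + [object] + [object]
MRO: Auditable TextBox Entity Label Button Persistent Shareable Ordered object
Label is at position 3; next is Button.

Button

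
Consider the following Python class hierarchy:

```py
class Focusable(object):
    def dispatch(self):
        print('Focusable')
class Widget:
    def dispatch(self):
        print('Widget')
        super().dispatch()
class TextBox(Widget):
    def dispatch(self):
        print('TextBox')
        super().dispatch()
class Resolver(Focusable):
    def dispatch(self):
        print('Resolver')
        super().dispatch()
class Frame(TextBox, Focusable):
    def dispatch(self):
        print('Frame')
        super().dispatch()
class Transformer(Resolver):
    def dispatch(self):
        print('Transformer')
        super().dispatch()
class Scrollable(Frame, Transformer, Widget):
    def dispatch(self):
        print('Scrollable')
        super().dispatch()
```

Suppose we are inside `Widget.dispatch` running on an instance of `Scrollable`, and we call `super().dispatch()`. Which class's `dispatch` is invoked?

L[Scrollable] = Scrollable + merge(L[Frame], L[Transformer], L[Widget], [Frame Transformer Widget])
  take Frame:  [Frame TextBox Widget Focusable object] + [Transformer Resolver Focusable object] + [Widget object] + [Frame Transformer Widget]
  take TextBox:  [TextBox Widget Focusable object] + [Transformer Resolver Focusable object] + [Widget object] + [Transformer Widget]
  take Transformer:  [Widget Focusable object] + [Transformer Resolver Focusable object] + [Widget object] + [Transformer Widget]
  take Widget:  [Widget Focusable object] + [Resolver Focusable object] + [Widget object] + [Widget]
  take Resolver:  [Focusable object] + [Resolver Focusable object] + [object]
  take Focusable:  [Focusable object] + [Focusable object] + [object]
  take object:  [object] + [object] + [object]
MRO: Scrollable Frame TextBox Transformer Widget Resolver Focusable object
super() in Widget.dispatch on a Scrollable instance goes to the class after Widget in Scrollable's MRO: Resolver.

Resolver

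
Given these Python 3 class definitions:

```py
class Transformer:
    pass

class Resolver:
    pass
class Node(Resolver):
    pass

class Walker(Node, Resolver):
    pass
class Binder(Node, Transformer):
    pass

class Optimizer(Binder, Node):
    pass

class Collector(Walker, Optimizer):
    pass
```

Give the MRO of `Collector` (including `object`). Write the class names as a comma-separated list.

L[Collector] = Collector + merge(L[Walker], L[Optimizer], [Walker Optimizer])
  take Walker:  [Walker Node Resolver object] + [Optimizer Binder Node Resolver Transformer object] + [Walker Optimizer]
  take Optimizer:  [Node Resolver object] + [Optimizer Binder Node Resolver Transformer object] + [Optimizer]
  take Binder:  [Node Resolver object] + [Binder Node Resolver Transformer object]
  take Node:  [Node Resolver object] + [Node Resolver Transformer object]
  take Resolver:  [Resolver object] + [Resolver Transformer object]
  take Transformer:  [object] + [Transformer object]
  take object:  [object] + [object]

Collector, Walker, Optimizer, Binder, Node, Resolver, Transformer, object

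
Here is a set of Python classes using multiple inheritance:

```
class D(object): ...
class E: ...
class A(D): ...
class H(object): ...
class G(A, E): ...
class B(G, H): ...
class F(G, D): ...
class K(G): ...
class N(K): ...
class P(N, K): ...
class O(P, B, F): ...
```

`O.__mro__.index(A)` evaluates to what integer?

L[O] = O + merge(L[P], L[B], L[F], [P B F])
  take P:  [P N K G A D E object] + [B G A D E H object] + [F G A D E object] + [P B F]
  take N:  [N K G A D E object] + [B G A D E H object] + [F G A D E object] + [B F]
  take K:  [K G A D E object] + [B G A D E H object] + [F G A D E object] + [B F]
  take B:  [G A D E object] + [B G A D E H object] + [F G A D E object] + [B F]
  take F:  [G A D E object] + [G A D E H object] + [F G A D E object] + [F]
  take G:  [G A D E object] + [G A D E H object] + [G A D E object]
  take A:  [A D E object] + [A D E H object] + [A D E object]
  take D:  [D E object] + [D E H object] + [D E object]
  take E:  [E object] + [E H object] + [E object]
  take H:  [object] + [H object] + [object]
  take object:  [object] + [object] + [object]
MRO: O P N K B F G A D E H object
A sits at index 7.

7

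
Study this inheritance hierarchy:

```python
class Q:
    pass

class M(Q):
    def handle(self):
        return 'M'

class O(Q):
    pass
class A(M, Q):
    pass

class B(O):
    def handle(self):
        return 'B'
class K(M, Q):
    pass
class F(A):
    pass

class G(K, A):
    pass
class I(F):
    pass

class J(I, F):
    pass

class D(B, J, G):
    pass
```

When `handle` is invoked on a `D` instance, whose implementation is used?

B

L[D] = D + merge(L[B], L[J], L[G], [B J G])
  take B:  [B O Q object] + [J I F A M Q object] + [G K A M Q object] + [B J G]
  take O:  [O Q object] + [J I F A M Q object] + [G K A M Q object] + [J G]
  take J:  [Q object] + [J I F A M Q object] + [G K A M Q object] + [J G]
  take I:  [Q object] + [I F A M Q object] + [G K A M Q object] + [G]
  take F:  [Q object] + [F A M Q object] + [G K A M Q object] + [G]
  take G:  [Q object] + [A M Q object] + [G K A M Q object] + [G]
  take K:  [Q object] + [A M Q object] + [K A M Q object]
  take A:  [Q object] + [A M Q object] + [A M Q object]
  take M:  [Q object] + [M Q object] + [M Q object]
  take Q:  [Q object] + [Q object] + [Q object]
  take object:  [object] + [object] + [object]
MRO: D B O J I F G K A M Q object
handle is defined in: B, M. First along the MRO is B.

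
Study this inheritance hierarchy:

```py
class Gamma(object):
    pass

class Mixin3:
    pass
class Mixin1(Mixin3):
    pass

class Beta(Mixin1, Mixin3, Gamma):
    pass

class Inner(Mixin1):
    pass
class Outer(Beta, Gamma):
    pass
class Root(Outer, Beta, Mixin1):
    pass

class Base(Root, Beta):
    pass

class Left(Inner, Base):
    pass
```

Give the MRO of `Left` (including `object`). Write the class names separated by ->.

Left -> Inner -> Base -> Root -> Outer -> Beta -> Mixin1 -> Mixin3 -> Gamma -> object

L[Left] = Left + merge(L[Inner], L[Base], [Inner Base])
  take Inner:  [Inner Mixin1 Mixin3 object] + [Base Root Outer Beta Mixin1 Mixin3 Gamma object] + [Inner Base]
  take Base:  [Mixin1 Mixin3 object] + [Base Root Outer Beta Mixin1 Mixin3 Gamma object] + [Base]
  take Root:  [Mixin1 Mixin3 object] + [Root Outer Beta Mixin1 Mixin3 Gamma object]
  take Outer:  [Mixin1 Mixin3 object] + [Outer Beta Mixin1 Mixin3 Gamma object]
  take Beta:  [Mixin1 Mixin3 object] + [Beta Mixin1 Mixin3 Gamma object]
  take Mixin1:  [Mixin1 Mixin3 object] + [Mixin1 Mixin3 Gamma object]
  take Mixin3:  [Mixin3 object] + [Mixin3 Gamma object]
  take Gamma:  [object] + [Gamma object]
  take object:  [object] + [object]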